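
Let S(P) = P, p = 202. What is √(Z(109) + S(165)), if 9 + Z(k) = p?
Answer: √358 ≈ 18.921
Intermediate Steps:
Z(k) = 193 (Z(k) = -9 + 202 = 193)
√(Z(109) + S(165)) = √(193 + 165) = √358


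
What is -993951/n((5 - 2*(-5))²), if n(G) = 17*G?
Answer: -110439/425 ≈ -259.86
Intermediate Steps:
-993951/n((5 - 2*(-5))²) = -993951*1/(17*(5 - 2*(-5))²) = -993951*1/(17*(5 + 10)²) = -993951/(17*15²) = -993951/(17*225) = -993951/3825 = -993951*1/3825 = -110439/425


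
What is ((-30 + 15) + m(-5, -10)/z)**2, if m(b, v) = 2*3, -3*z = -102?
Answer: 63504/289 ≈ 219.74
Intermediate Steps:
z = 34 (z = -1/3*(-102) = 34)
m(b, v) = 6
((-30 + 15) + m(-5, -10)/z)**2 = ((-30 + 15) + 6/34)**2 = (-15 + 6*(1/34))**2 = (-15 + 3/17)**2 = (-252/17)**2 = 63504/289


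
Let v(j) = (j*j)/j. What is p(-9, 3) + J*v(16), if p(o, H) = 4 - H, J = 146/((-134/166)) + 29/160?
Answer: -1936267/670 ≈ -2889.9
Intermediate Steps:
J = -1936937/10720 (J = 146/((-134*1/166)) + 29*(1/160) = 146/(-67/83) + 29/160 = 146*(-83/67) + 29/160 = -12118/67 + 29/160 = -1936937/10720 ≈ -180.68)
v(j) = j (v(j) = j²/j = j)
p(-9, 3) + J*v(16) = (4 - 1*3) - 1936937/10720*16 = (4 - 3) - 1936937/670 = 1 - 1936937/670 = -1936267/670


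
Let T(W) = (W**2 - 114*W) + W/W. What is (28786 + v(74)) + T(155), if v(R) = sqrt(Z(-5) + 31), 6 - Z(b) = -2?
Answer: 35142 + sqrt(39) ≈ 35148.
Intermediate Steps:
Z(b) = 8 (Z(b) = 6 - 1*(-2) = 6 + 2 = 8)
T(W) = 1 + W**2 - 114*W (T(W) = (W**2 - 114*W) + 1 = 1 + W**2 - 114*W)
v(R) = sqrt(39) (v(R) = sqrt(8 + 31) = sqrt(39))
(28786 + v(74)) + T(155) = (28786 + sqrt(39)) + (1 + 155**2 - 114*155) = (28786 + sqrt(39)) + (1 + 24025 - 17670) = (28786 + sqrt(39)) + 6356 = 35142 + sqrt(39)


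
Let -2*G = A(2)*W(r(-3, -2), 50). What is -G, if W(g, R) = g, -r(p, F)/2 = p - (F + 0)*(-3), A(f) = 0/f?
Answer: 0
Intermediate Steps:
A(f) = 0
r(p, F) = -6*F - 2*p (r(p, F) = -2*(p - (F + 0)*(-3)) = -2*(p - F*(-3)) = -2*(p - (-3)*F) = -2*(p + 3*F) = -6*F - 2*p)
G = 0 (G = -0*(-6*(-2) - 2*(-3)) = -0*(12 + 6) = -0*18 = -1/2*0 = 0)
-G = -1*0 = 0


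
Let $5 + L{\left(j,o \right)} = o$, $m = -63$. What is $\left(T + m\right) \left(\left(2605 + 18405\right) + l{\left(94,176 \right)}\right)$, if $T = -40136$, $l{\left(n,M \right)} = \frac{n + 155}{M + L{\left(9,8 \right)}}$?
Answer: $- \frac{151190006761}{179} \approx -8.4464 \cdot 10^{8}$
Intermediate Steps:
$L{\left(j,o \right)} = -5 + o$
$l{\left(n,M \right)} = \frac{155 + n}{3 + M}$ ($l{\left(n,M \right)} = \frac{n + 155}{M + \left(-5 + 8\right)} = \frac{155 + n}{M + 3} = \frac{155 + n}{3 + M}$)
$\left(T + m\right) \left(\left(2605 + 18405\right) + l{\left(94,176 \right)}\right) = \left(-40136 - 63\right) \left(\left(2605 + 18405\right) + \frac{155 + 94}{3 + 176}\right) = - 40199 \left(21010 + \frac{1}{179} \cdot 249\right) = - 40199 \left(21010 + \frac{249}{179}\right) = \left(-40199\right) \frac{3761039}{179} = - \frac{151190006761}{179}$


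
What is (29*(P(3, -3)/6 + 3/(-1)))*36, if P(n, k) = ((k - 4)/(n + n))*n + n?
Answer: -3219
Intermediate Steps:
P(n, k) = -2 + n + k/2 (P(n, k) = ((-4 + k)/((2*n)))*n + n = ((-4 + k)*(1/(2*n)))*n + n = ((-4 + k)/(2*n))*n + n = (-2 + k/2) + n = -2 + n + k/2)
(29*(P(3, -3)/6 + 3/(-1)))*36 = (29*((-2 + 3 + (½)*(-3))/6 + 3/(-1)))*36 = (29*((-2 + 3 - 3/2)*(⅙) + 3*(-1)))*36 = (29*(-½*⅙ - 3))*36 = (29*(-1/12 - 3))*36 = (29*(-37/12))*36 = -1073/12*36 = -3219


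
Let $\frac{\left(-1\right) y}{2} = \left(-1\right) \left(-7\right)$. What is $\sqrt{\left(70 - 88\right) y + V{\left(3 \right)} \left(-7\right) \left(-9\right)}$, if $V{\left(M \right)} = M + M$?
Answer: $3 \sqrt{70} \approx 25.1$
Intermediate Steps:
$V{\left(M \right)} = 2 M$
$y = -14$ ($y = - 2 \left(\left(-1\right) \left(-7\right)\right) = \left(-2\right) 7 = -14$)
$\sqrt{\left(70 - 88\right) y + V{\left(3 \right)} \left(-7\right) \left(-9\right)} = \sqrt{\left(70 - 88\right) \left(-14\right) + 2 \cdot 3 \left(-7\right) \left(-9\right)} = \sqrt{\left(-18\right) \left(-14\right) + 6 \left(-7\right) \left(-9\right)} = \sqrt{252 - -378} = \sqrt{252 + 378} = \sqrt{630} = 3 \sqrt{70}$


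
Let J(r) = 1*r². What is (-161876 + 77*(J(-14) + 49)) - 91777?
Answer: -234788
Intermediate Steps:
J(r) = r²
(-161876 + 77*(J(-14) + 49)) - 91777 = (-161876 + 77*((-14)² + 49)) - 91777 = (-161876 + 77*(196 + 49)) - 91777 = (-161876 + 77*245) - 91777 = (-161876 + 18865) - 91777 = -143011 - 91777 = -234788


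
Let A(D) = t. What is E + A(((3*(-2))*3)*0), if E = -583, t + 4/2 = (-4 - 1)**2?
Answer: -560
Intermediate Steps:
t = 23 (t = -2 + (-4 - 1)**2 = -2 + (-5)**2 = -2 + 25 = 23)
A(D) = 23
E + A(((3*(-2))*3)*0) = -583 + 23 = -560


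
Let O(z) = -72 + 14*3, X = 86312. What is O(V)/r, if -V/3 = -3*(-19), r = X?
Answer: -15/43156 ≈ -0.00034758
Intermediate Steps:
r = 86312
V = -171 (V = -(-9)*(-19) = -3*57 = -171)
O(z) = -30 (O(z) = -72 + 42 = -30)
O(V)/r = -30/86312 = -30*1/86312 = -15/43156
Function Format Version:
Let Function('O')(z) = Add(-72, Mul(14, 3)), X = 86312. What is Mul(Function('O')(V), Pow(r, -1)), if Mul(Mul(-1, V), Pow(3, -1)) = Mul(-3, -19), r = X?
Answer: Rational(-15, 43156) ≈ -0.00034758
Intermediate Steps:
r = 86312
V = -171 (V = Mul(-3, Mul(-3, -19)) = Mul(-3, 57) = -171)
Function('O')(z) = -30 (Function('O')(z) = Add(-72, 42) = -30)
Mul(Function('O')(V), Pow(r, -1)) = Mul(-30, Pow(86312, -1)) = Mul(-30, Rational(1, 86312)) = Rational(-15, 43156)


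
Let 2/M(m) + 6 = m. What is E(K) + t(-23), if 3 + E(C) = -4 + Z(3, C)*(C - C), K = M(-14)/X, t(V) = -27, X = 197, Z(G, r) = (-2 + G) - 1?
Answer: -34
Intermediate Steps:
Z(G, r) = -3 + G
M(m) = 2/(-6 + m)
K = -1/1970 (K = (2/(-6 - 14))/197 = (2/(-20))*(1/197) = (2*(-1/20))*(1/197) = -1/10*1/197 = -1/1970 ≈ -0.00050761)
E(C) = -7 (E(C) = -3 + (-4 + (-3 + 3)*(C - C)) = -3 + (-4 + 0*0) = -3 + (-4 + 0) = -3 - 4 = -7)
E(K) + t(-23) = -7 - 27 = -34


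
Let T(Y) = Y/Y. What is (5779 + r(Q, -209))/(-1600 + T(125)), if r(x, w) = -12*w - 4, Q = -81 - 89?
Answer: -2761/533 ≈ -5.1801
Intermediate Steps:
T(Y) = 1
Q = -170
r(x, w) = -4 - 12*w
(5779 + r(Q, -209))/(-1600 + T(125)) = (5779 + (-4 - 12*(-209)))/(-1600 + 1) = (5779 + (-4 + 2508))/(-1599) = (5779 + 2504)*(-1/1599) = 8283*(-1/1599) = -2761/533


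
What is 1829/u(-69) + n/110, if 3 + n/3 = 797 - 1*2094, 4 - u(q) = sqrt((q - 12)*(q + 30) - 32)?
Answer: -1293766/34221 - 1829*sqrt(3127)/3111 ≈ -70.682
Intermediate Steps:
u(q) = 4 - sqrt(-32 + (-12 + q)*(30 + q)) (u(q) = 4 - sqrt((q - 12)*(q + 30) - 32) = 4 - sqrt((-12 + q)*(30 + q) - 32) = 4 - sqrt(-32 + (-12 + q)*(30 + q)))
n = -3900 (n = -9 + 3*(797 - 1*2094) = -9 + 3*(797 - 2094) = -9 + 3*(-1297) = -9 - 3891 = -3900)
1829/u(-69) + n/110 = 1829/(4 - sqrt(-392 + (-69)**2 + 18*(-69))) - 3900/110 = 1829/(4 - sqrt(-392 + 4761 - 1242)) - 3900*1/110 = 1829/(4 - sqrt(3127)) - 390/11 = -390/11 + 1829/(4 - sqrt(3127))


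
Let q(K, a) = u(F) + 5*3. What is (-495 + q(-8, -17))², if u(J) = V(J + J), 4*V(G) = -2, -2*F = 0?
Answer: 923521/4 ≈ 2.3088e+5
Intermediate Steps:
F = 0 (F = -½*0 = 0)
V(G) = -½ (V(G) = (¼)*(-2) = -½)
u(J) = -½
q(K, a) = 29/2 (q(K, a) = -½ + 5*3 = -½ + 15 = 29/2)
(-495 + q(-8, -17))² = (-495 + 29/2)² = (-961/2)² = 923521/4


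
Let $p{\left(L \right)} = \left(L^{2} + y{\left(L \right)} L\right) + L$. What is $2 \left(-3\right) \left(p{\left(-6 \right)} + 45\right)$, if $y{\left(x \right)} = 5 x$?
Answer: $-1530$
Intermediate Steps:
$p{\left(L \right)} = L + 6 L^{2}$ ($p{\left(L \right)} = \left(L^{2} + 5 L L\right) + L = \left(L^{2} + 5 L^{2}\right) + L = 6 L^{2} + L = L + 6 L^{2}$)
$2 \left(-3\right) \left(p{\left(-6 \right)} + 45\right) = 2 \left(-3\right) \left(- 6 \left(1 + 6 \left(-6\right)\right) + 45\right) = - 6 \left(- 6 \left(1 - 36\right) + 45\right) = - 6 \left(\left(-6\right) \left(-35\right) + 45\right) = - 6 \left(210 + 45\right) = \left(-6\right) 255 = -1530$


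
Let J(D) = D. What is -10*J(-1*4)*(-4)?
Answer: -160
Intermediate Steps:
-10*J(-1*4)*(-4) = -(-10)*4*(-4) = -10*(-4)*(-4) = 40*(-4) = -160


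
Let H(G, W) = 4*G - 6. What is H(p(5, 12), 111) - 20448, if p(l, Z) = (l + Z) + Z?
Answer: -20338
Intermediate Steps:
p(l, Z) = l + 2*Z (p(l, Z) = (Z + l) + Z = l + 2*Z)
H(G, W) = -6 + 4*G
H(p(5, 12), 111) - 20448 = (-6 + 4*(5 + 2*12)) - 20448 = (-6 + 4*(5 + 24)) - 20448 = (-6 + 4*29) - 20448 = (-6 + 116) - 20448 = 110 - 20448 = -20338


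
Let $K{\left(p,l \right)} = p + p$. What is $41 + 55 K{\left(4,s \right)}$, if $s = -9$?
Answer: $481$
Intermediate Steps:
$K{\left(p,l \right)} = 2 p$
$41 + 55 K{\left(4,s \right)} = 41 + 55 \cdot 2 \cdot 4 = 41 + 55 \cdot 8 = 41 + 440 = 481$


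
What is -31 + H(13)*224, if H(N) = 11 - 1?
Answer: 2209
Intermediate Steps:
H(N) = 10
-31 + H(13)*224 = -31 + 10*224 = -31 + 2240 = 2209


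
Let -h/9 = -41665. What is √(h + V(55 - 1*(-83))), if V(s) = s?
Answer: √375123 ≈ 612.47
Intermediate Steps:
h = 374985 (h = -9*(-41665) = 374985)
√(h + V(55 - 1*(-83))) = √(374985 + (55 - 1*(-83))) = √(374985 + (55 + 83)) = √(374985 + 138) = √375123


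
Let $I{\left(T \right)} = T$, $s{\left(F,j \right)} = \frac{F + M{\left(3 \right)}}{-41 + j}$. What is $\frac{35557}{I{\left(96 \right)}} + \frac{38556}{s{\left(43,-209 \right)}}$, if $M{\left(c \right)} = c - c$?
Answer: $- \frac{923815049}{4128} \approx -2.2379 \cdot 10^{5}$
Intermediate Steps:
$M{\left(c \right)} = 0$
$s{\left(F,j \right)} = \frac{F}{-41 + j}$ ($s{\left(F,j \right)} = \frac{F + 0}{-41 + j} = \frac{F}{-41 + j}$)
$\frac{35557}{I{\left(96 \right)}} + \frac{38556}{s{\left(43,-209 \right)}} = \frac{35557}{96} + \frac{38556}{43 \frac{1}{-41 - 209}} = 35557 \cdot \frac{1}{96} + \frac{38556}{43 \frac{1}{-250}} = \frac{35557}{96} + \frac{38556}{43 \left(- \frac{1}{250}\right)} = \frac{35557}{96} + \frac{38556}{- \frac{43}{250}} = \frac{35557}{96} + 38556 \left(- \frac{250}{43}\right) = \frac{35557}{96} - \frac{9639000}{43} = - \frac{923815049}{4128}$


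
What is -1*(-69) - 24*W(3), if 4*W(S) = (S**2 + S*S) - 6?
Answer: -3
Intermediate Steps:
W(S) = -3/2 + S**2/2 (W(S) = ((S**2 + S*S) - 6)/4 = ((S**2 + S**2) - 6)/4 = (2*S**2 - 6)/4 = (-6 + 2*S**2)/4 = -3/2 + S**2/2)
-1*(-69) - 24*W(3) = -1*(-69) - 24*(-3/2 + (1/2)*3**2) = 69 - 24*(-3/2 + (1/2)*9) = 69 - 24*(-3/2 + 9/2) = 69 - 24*3 = 69 - 72 = -3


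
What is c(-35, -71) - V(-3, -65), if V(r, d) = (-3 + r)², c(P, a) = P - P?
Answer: -36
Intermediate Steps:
c(P, a) = 0
c(-35, -71) - V(-3, -65) = 0 - (-3 - 3)² = 0 - 1*(-6)² = 0 - 1*36 = 0 - 36 = -36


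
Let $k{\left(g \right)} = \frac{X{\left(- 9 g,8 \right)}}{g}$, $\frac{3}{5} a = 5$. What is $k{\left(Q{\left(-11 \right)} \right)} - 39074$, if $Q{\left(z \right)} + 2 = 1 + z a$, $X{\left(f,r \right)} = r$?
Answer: $- \frac{5431298}{139} \approx -39074.0$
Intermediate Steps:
$a = \frac{25}{3}$ ($a = \frac{5}{3} \cdot 5 = \frac{25}{3} \approx 8.3333$)
$Q{\left(z \right)} = -1 + \frac{25 z}{3}$ ($Q{\left(z \right)} = -2 + \left(1 + z \frac{25}{3}\right) = -2 + \left(1 + \frac{25 z}{3}\right) = -1 + \frac{25 z}{3}$)
$k{\left(g \right)} = \frac{8}{g}$
$k{\left(Q{\left(-11 \right)} \right)} - 39074 = \frac{8}{-1 + \frac{25}{3} \left(-11\right)} - 39074 = \frac{8}{-1 - \frac{275}{3}} - 39074 = \frac{8}{- \frac{278}{3}} - 39074 = 8 \left(- \frac{3}{278}\right) - 39074 = - \frac{12}{139} - 39074 = - \frac{5431298}{139}$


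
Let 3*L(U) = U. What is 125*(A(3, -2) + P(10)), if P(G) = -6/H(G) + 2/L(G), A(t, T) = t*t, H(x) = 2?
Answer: 825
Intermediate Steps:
L(U) = U/3
A(t, T) = t²
P(G) = -3 + 6/G (P(G) = -6/2 + 2/((G/3)) = -6*½ + 2*(3/G) = -3 + 6/G)
125*(A(3, -2) + P(10)) = 125*(3² + (-3 + 6/10)) = 125*(9 + (-3 + 6*(⅒))) = 125*(9 + (-3 + ⅗)) = 125*(9 - 12/5) = 125*(33/5) = 825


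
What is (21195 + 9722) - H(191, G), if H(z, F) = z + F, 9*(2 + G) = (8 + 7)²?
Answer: 30703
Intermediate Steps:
G = 23 (G = -2 + (8 + 7)²/9 = -2 + (⅑)*15² = -2 + (⅑)*225 = -2 + 25 = 23)
H(z, F) = F + z
(21195 + 9722) - H(191, G) = (21195 + 9722) - (23 + 191) = 30917 - 1*214 = 30917 - 214 = 30703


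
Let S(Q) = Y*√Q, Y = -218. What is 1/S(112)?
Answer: -√7/6104 ≈ -0.00043345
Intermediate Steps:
S(Q) = -218*√Q
1/S(112) = 1/(-872*√7) = -√7/6104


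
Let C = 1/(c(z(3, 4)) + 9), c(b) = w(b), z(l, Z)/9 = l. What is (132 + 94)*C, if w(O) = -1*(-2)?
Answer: 226/11 ≈ 20.545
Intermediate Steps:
w(O) = 2
z(l, Z) = 9*l
c(b) = 2
C = 1/11 (C = 1/(2 + 9) = 1/11 ≈ 0.090909)
(132 + 94)*C = (132 + 94)*(1/11) = 226*(1/11) = 226/11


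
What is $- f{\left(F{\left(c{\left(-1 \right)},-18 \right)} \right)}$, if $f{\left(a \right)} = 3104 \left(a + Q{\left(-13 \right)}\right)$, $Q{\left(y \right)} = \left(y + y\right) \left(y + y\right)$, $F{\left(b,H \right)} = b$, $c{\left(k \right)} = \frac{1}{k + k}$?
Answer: $-2096752$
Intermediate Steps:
$c{\left(k \right)} = \frac{1}{2 k}$
$Q{\left(y \right)} = 4 y^{2}$ ($Q{\left(y \right)} = 2 y 2 y = 4 y^{2}$)
$f{\left(a \right)} = 2098304 + 3104 a$ ($f{\left(a \right)} = 3104 \left(a + 4 \left(-13\right)^{2}\right) = 3104 \left(a + 4 \cdot 169\right) = 3104 \left(a + 676\right) = 3104 \left(676 + a\right) = 2098304 + 3104 a$)
$- f{\left(F{\left(c{\left(-1 \right)},-18 \right)} \right)} = - (2098304 + 3104 \frac{1}{2 \left(-1\right)}) = - (2098304 + 3104 \cdot \frac{1}{2} \left(-1\right)) = - (2098304 + 3104 \left(- \frac{1}{2}\right)) = - (2098304 - 1552) = \left(-1\right) 2096752 = -2096752$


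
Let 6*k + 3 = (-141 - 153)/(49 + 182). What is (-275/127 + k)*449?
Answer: -10829431/8382 ≈ -1292.0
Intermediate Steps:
k = -47/66 (k = -½ + ((-141 - 153)/(49 + 182))/6 = -½ + (-294/231)/6 = -½ + (-294*1/231)/6 = -½ + (⅙)*(-14/11) = -½ - 7/33 = -47/66 ≈ -0.71212)
(-275/127 + k)*449 = (-275/127 - 47/66)*449 = -24119/8382*449 = -10829431/8382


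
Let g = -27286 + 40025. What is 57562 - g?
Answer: 44823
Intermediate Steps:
g = 12739
57562 - g = 57562 - 1*12739 = 57562 - 12739 = 44823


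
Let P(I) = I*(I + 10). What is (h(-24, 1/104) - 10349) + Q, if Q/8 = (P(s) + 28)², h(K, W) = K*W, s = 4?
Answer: 599284/13 ≈ 46099.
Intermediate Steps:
P(I) = I*(10 + I)
Q = 56448 (Q = 8*(4*(10 + 4) + 28)² = 8*(4*14 + 28)² = 8*(56 + 28)² = 8*84² = 8*7056 = 56448)
(h(-24, 1/104) - 10349) + Q = (-24/104 - 10349) + 56448 = (-24*1/104 - 10349) + 56448 = (-3/13 - 10349) + 56448 = -134540/13 + 56448 = 599284/13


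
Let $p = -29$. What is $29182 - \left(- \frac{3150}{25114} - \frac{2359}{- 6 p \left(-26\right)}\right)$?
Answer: $\frac{57163610597}{1958892} \approx 29182.0$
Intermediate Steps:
$29182 - \left(- \frac{3150}{25114} - \frac{2359}{- 6 p \left(-26\right)}\right) = 29182 - \left(- \frac{3150}{25114} - \frac{2359}{\left(-6\right) \left(-29\right) \left(-26\right)}\right) = 29182 - \left(\left(-3150\right) \frac{1}{25114} - \frac{2359}{174 \left(-26\right)}\right) = 29182 - \left(- \frac{1575}{12557} - \frac{2359}{-4524}\right) = 29182 - \left(- \frac{1575}{12557} - - \frac{2359}{4524}\right) = 29182 - \left(- \frac{1575}{12557} + \frac{2359}{4524}\right) = 29182 - \frac{775747}{1958892} = \frac{57163610597}{1958892}$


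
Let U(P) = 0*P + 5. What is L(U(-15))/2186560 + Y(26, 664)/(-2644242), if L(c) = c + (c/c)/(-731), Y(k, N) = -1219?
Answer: 11384195489/24572623596960 ≈ 0.00046329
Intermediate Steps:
U(P) = 5 (U(P) = 0 + 5 = 5)
L(c) = -1/731 + c (L(c) = c + 1*(-1/731) = c - 1/731 = -1/731 + c)
L(U(-15))/2186560 + Y(26, 664)/(-2644242) = (-1/731 + 5)/2186560 - 1219/(-2644242) = (3654/731)*(1/2186560) - 1219*(-1/2644242) = 1827/799187680 + 1219/2644242 = 11384195489/24572623596960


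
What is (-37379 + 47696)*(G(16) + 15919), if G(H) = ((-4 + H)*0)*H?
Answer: 164236323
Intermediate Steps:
G(H) = 0 (G(H) = 0*H = 0)
(-37379 + 47696)*(G(16) + 15919) = (-37379 + 47696)*(0 + 15919) = 10317*15919 = 164236323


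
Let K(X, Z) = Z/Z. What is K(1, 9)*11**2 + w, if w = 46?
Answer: 167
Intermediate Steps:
K(X, Z) = 1
K(1, 9)*11**2 + w = 1*11**2 + 46 = 1*121 + 46 = 121 + 46 = 167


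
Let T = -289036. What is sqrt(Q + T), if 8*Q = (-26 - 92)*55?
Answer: 21*I*sqrt(2629)/2 ≈ 538.38*I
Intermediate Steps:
Q = -3245/4 (Q = ((-26 - 92)*55)/8 = (-118*55)/8 = (1/8)*(-6490) = -3245/4 ≈ -811.25)
sqrt(Q + T) = sqrt(-3245/4 - 289036) = sqrt(-1159389/4) = 21*I*sqrt(2629)/2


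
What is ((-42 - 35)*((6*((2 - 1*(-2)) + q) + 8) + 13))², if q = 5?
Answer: 33350625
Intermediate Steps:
((-42 - 35)*((6*((2 - 1*(-2)) + q) + 8) + 13))² = ((-42 - 35)*((6*((2 - 1*(-2)) + 5) + 8) + 13))² = (-77*((6*((2 + 2) + 5) + 8) + 13))² = (-77*((6*(4 + 5) + 8) + 13))² = (-77*((6*9 + 8) + 13))² = (-77*((54 + 8) + 13))² = (-77*(62 + 13))² = (-77*75)² = (-5775)² = 33350625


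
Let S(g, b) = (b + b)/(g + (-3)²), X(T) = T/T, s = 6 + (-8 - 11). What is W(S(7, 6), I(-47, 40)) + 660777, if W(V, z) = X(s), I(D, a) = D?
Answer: 660778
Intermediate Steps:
s = -13 (s = 6 - 19 = -13)
X(T) = 1
S(g, b) = 2*b/(9 + g) (S(g, b) = (2*b)/(g + 9) = (2*b)/(9 + g) = 2*b/(9 + g))
W(V, z) = 1
W(S(7, 6), I(-47, 40)) + 660777 = 1 + 660777 = 660778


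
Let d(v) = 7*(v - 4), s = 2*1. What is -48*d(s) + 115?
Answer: 787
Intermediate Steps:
s = 2
d(v) = -28 + 7*v (d(v) = 7*(-4 + v) = -28 + 7*v)
-48*d(s) + 115 = -48*(-28 + 7*2) + 115 = -48*(-28 + 14) + 115 = -48*(-14) + 115 = 672 + 115 = 787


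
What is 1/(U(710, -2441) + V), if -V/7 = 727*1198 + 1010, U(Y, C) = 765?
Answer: -1/6102927 ≈ -1.6386e-7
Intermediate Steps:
V = -6103692 (V = -7*(727*1198 + 1010) = -7*(870946 + 1010) = -7*871956 = -6103692)
1/(U(710, -2441) + V) = 1/(765 - 6103692) = 1/(-6102927) = -1/6102927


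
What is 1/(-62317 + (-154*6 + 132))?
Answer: -1/63109 ≈ -1.5846e-5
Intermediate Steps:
1/(-62317 + (-154*6 + 132)) = 1/(-62317 + (-924 + 132)) = 1/(-62317 - 792) = 1/(-63109) = -1/63109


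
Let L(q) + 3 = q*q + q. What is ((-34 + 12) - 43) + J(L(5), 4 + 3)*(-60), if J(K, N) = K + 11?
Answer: -2345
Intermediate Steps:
L(q) = -3 + q + q² (L(q) = -3 + (q*q + q) = -3 + (q² + q) = -3 + (q + q²) = -3 + q + q²)
J(K, N) = 11 + K
((-34 + 12) - 43) + J(L(5), 4 + 3)*(-60) = ((-34 + 12) - 43) + (11 + (-3 + 5 + 5²))*(-60) = (-22 - 43) + (11 + (-3 + 5 + 25))*(-60) = -65 + (11 + 27)*(-60) = -65 + 38*(-60) = -65 - 2280 = -2345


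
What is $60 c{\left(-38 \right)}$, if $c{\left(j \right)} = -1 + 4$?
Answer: $180$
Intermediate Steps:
$c{\left(j \right)} = 3$
$60 c{\left(-38 \right)} = 60 \cdot 3 = 180$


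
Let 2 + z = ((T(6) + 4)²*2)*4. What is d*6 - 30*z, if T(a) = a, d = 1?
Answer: -23934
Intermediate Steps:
z = 798 (z = -2 + ((6 + 4)²*2)*4 = -2 + (10²*2)*4 = -2 + (100*2)*4 = -2 + 200*4 = -2 + 800 = 798)
d*6 - 30*z = 1*6 - 30*798 = 6 - 23940 = -23934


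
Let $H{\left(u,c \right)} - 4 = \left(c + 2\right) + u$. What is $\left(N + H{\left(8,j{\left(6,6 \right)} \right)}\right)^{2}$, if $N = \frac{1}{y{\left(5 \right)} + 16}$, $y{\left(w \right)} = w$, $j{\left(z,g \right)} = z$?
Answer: $\frac{177241}{441} \approx 401.91$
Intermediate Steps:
$H{\left(u,c \right)} = 6 + c + u$ ($H{\left(u,c \right)} = 4 + \left(\left(c + 2\right) + u\right) = 4 + \left(\left(2 + c\right) + u\right) = 4 + \left(2 + c + u\right) = 6 + c + u$)
$N = \frac{1}{21}$ ($N = \frac{1}{5 + 16} = \frac{1}{21} \approx 0.047619$)
$\left(N + H{\left(8,j{\left(6,6 \right)} \right)}\right)^{2} = \left(\frac{1}{21} + \left(6 + 6 + 8\right)\right)^{2} = \left(\frac{1}{21} + 20\right)^{2} = \left(\frac{421}{21}\right)^{2} = \frac{177241}{441}$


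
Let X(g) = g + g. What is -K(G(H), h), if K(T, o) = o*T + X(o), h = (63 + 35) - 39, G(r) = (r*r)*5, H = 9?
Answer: -24013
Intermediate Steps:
G(r) = 5*r**2 (G(r) = r**2*5 = 5*r**2)
h = 59 (h = 98 - 39 = 59)
X(g) = 2*g
K(T, o) = 2*o + T*o (K(T, o) = o*T + 2*o = T*o + 2*o = 2*o + T*o)
-K(G(H), h) = -59*(2 + 5*9**2) = -59*(2 + 5*81) = -59*(2 + 405) = -59*407 = -1*24013 = -24013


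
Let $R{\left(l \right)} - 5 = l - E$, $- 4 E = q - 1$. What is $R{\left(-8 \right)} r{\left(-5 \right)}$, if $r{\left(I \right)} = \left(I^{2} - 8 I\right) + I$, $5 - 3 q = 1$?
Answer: $-175$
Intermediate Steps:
$q = \frac{4}{3}$ ($q = \frac{5}{3} - \frac{1}{3} = \frac{4}{3} \approx 1.3333$)
$r{\left(I \right)} = I^{2} - 7 I$
$E = - \frac{1}{12}$ ($E = - \frac{\frac{4}{3} - 1}{4} = \left(- \frac{1}{4}\right) \frac{1}{3} = - \frac{1}{12} \approx -0.083333$)
$R{\left(l \right)} = \frac{61}{12} + l$ ($R{\left(l \right)} = 5 + \left(l - - \frac{1}{12}\right) = 5 + \left(l + \frac{1}{12}\right) = 5 + \left(\frac{1}{12} + l\right) = \frac{61}{12} + l$)
$R{\left(-8 \right)} r{\left(-5 \right)} = \left(\frac{61}{12} - 8\right) \left(- 5 \left(-7 - 5\right)\right) = - \frac{35 \left(\left(-5\right) \left(-12\right)\right)}{12} = \left(- \frac{35}{12}\right) 60 = -175$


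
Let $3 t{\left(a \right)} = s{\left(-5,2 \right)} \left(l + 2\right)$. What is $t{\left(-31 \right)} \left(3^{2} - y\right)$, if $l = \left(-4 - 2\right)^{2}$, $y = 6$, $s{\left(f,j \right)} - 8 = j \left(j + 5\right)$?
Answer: $836$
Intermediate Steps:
$s{\left(f,j \right)} = 8 + j \left(5 + j\right)$ ($s{\left(f,j \right)} = 8 + j \left(j + 5\right) = 8 + j \left(5 + j\right)$)
$l = 36$ ($l = \left(-6\right)^{2} = 36$)
$t{\left(a \right)} = \frac{836}{3}$ ($t{\left(a \right)} = \frac{\left(8 + 2^{2} + 5 \cdot 2\right) \left(36 + 2\right)}{3} = \frac{\left(8 + 4 + 10\right) 38}{3} = \frac{22 \cdot 38}{3} = \frac{1}{3} \cdot 836 = \frac{836}{3}$)
$t{\left(-31 \right)} \left(3^{2} - y\right) = \frac{836 \left(3^{2} - 6\right)}{3} = \frac{836 \left(9 - 6\right)}{3} = \frac{836}{3} \cdot 3 = 836$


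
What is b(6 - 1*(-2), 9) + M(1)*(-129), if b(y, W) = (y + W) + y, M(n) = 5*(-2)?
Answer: 1315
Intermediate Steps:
M(n) = -10
b(y, W) = W + 2*y (b(y, W) = (W + y) + y = W + 2*y)
b(6 - 1*(-2), 9) + M(1)*(-129) = (9 + 2*(6 - 1*(-2))) - 10*(-129) = (9 + 2*(6 + 2)) + 1290 = (9 + 2*8) + 1290 = (9 + 16) + 1290 = 25 + 1290 = 1315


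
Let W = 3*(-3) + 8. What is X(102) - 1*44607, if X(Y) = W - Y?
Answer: -44710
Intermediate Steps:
W = -1 (W = -9 + 8 = -1)
X(Y) = -1 - Y
X(102) - 1*44607 = (-1 - 1*102) - 1*44607 = (-1 - 102) - 44607 = -103 - 44607 = -44710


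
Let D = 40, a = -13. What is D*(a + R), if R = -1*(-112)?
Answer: 3960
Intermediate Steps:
R = 112
D*(a + R) = 40*(-13 + 112) = 40*99 = 3960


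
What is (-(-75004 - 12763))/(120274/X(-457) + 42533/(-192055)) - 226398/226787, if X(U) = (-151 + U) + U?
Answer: -29519247457371/38009170639 ≈ -776.63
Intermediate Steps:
X(U) = -151 + 2*U
(-(-75004 - 12763))/(120274/X(-457) + 42533/(-192055)) - 226398/226787 = (-(-75004 - 12763))/(120274/(-151 + 2*(-457)) + 42533/(-192055)) - 226398/226787 = (-1*(-87767))/(120274/(-151 - 914) + 42533*(-1/192055)) - 226398*1/226787 = 87767/(120274/(-1065) - 42533/192055) - 582/583 = 87767/(120274*(-1/1065) - 42533/192055) - 582/583 = 87767/(-1694/15 - 42533/192055) - 582/583 = 87767/(-65195833/576165) - 582/583 = 87767*(-576165/65195833) - 582/583 = -50568273555/65195833 - 582/583 = -29519247457371/38009170639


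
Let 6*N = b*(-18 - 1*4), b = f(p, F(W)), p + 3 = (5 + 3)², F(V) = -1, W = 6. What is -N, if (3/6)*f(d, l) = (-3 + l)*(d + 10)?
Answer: -6248/3 ≈ -2082.7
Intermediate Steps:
p = 61 (p = -3 + (5 + 3)² = -3 + 8² = -3 + 64 = 61)
f(d, l) = 2*(-3 + l)*(10 + d) (f(d, l) = 2*((-3 + l)*(d + 10)) = 2*((-3 + l)*(10 + d)) = 2*(-3 + l)*(10 + d))
b = -568 (b = -60 - 6*61 + 20*(-1) + 2*61*(-1) = -60 - 366 - 20 - 122 = -568)
N = 6248/3 (N = (-568*(-18 - 1*4))/6 = (-568*(-18 - 4))/6 = (-568*(-22))/6 = (⅙)*12496 = 6248/3 ≈ 2082.7)
-N = -1*6248/3 = -6248/3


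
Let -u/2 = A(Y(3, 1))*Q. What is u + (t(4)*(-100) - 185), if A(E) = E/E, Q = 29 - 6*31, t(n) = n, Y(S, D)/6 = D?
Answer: -271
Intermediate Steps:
Y(S, D) = 6*D
Q = -157 (Q = 29 - 186 = -157)
A(E) = 1
u = 314 (u = -2*(-157) = 314)
u + (t(4)*(-100) - 185) = 314 + (4*(-100) - 185) = 314 + (-400 - 185) = 314 - 585 = -271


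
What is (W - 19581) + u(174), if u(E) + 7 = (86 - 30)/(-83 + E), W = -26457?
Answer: -598577/13 ≈ -46044.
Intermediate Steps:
u(E) = -7 + 56/(-83 + E) (u(E) = -7 + (86 - 30)/(-83 + E) = -7 + 56/(-83 + E))
(W - 19581) + u(174) = (-26457 - 19581) + 7*(91 - 1*174)/(-83 + 174) = -46038 + 7*(91 - 174)/91 = -46038 + 7*(1/91)*(-83) = -46038 - 83/13 = -598577/13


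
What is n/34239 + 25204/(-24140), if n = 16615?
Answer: -115468414/206632365 ≈ -0.55881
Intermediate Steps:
n/34239 + 25204/(-24140) = 16615/34239 + 25204/(-24140) = 16615*(1/34239) + 25204*(-1/24140) = 16615/34239 - 6301/6035 = -115468414/206632365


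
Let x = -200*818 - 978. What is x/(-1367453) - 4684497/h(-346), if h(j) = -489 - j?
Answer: 6405853010795/195545779 ≈ 32759.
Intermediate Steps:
x = -164578 (x = -163600 - 978 = -164578)
x/(-1367453) - 4684497/h(-346) = -164578/(-1367453) - 4684497/(-489 - 1*(-346)) = -164578*(-1/1367453) - 4684497/(-489 + 346) = 164578/1367453 - 4684497/(-143) = 164578/1367453 - 4684497*(-1/143) = 164578/1367453 + 4684497/143 = 6405853010795/195545779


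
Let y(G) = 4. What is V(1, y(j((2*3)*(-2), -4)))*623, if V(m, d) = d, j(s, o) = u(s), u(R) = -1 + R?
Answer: 2492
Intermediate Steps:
j(s, o) = -1 + s
V(1, y(j((2*3)*(-2), -4)))*623 = 4*623 = 2492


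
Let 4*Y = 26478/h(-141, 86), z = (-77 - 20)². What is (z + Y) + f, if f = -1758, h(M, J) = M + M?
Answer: 1433975/188 ≈ 7627.5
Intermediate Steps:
h(M, J) = 2*M
z = 9409 (z = (-97)² = 9409)
Y = -4413/188 (Y = (26478/((2*(-141))))/4 = (26478/(-282))/4 = (26478*(-1/282))/4 = (¼)*(-4413/47) = -4413/188 ≈ -23.473)
(z + Y) + f = (9409 - 4413/188) - 1758 = 1764479/188 - 1758 = 1433975/188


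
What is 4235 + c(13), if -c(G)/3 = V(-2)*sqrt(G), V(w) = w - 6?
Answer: 4235 + 24*sqrt(13) ≈ 4321.5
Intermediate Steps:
V(w) = -6 + w
c(G) = 24*sqrt(G) (c(G) = -3*(-6 - 2)*sqrt(G) = -(-24)*sqrt(G) = 24*sqrt(G))
4235 + c(13) = 4235 + 24*sqrt(13)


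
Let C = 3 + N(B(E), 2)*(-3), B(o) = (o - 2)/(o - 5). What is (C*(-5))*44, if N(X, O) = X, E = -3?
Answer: -495/2 ≈ -247.50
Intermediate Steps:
B(o) = (-2 + o)/(-5 + o)
C = 9/8 (C = 3 + ((-2 - 3)/(-5 - 3))*(-3) = 3 + (-5/(-8))*(-3) = 3 - ⅛*(-5)*(-3) = 3 + (5/8)*(-3) = 3 - 15/8 = 9/8 ≈ 1.1250)
(C*(-5))*44 = ((9/8)*(-5))*44 = -45/8*44 = -495/2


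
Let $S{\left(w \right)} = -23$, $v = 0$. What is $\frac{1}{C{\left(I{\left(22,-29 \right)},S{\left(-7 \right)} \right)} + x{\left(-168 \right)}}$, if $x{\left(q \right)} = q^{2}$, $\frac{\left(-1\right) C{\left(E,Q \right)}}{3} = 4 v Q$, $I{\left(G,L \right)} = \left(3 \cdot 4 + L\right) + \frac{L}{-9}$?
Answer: $\frac{1}{28224} \approx 3.5431 \cdot 10^{-5}$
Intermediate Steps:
$I{\left(G,L \right)} = 12 + \frac{8 L}{9}$ ($I{\left(G,L \right)} = \left(12 + L\right) + L \left(- \frac{1}{9}\right) = \left(12 + L\right) - \frac{L}{9} = 12 + \frac{8 L}{9}$)
$C{\left(E,Q \right)} = 0$ ($C{\left(E,Q \right)} = - 3 \cdot 4 \cdot 0 Q = - 3 \cdot 0 Q = \left(-3\right) 0 = 0$)
$\frac{1}{C{\left(I{\left(22,-29 \right)},S{\left(-7 \right)} \right)} + x{\left(-168 \right)}} = \frac{1}{0 + \left(-168\right)^{2}} = \frac{1}{0 + 28224} = \frac{1}{28224}$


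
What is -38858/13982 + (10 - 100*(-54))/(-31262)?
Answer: -322605354/109276321 ≈ -2.9522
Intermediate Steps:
-38858/13982 + (10 - 100*(-54))/(-31262) = -38858*1/13982 + (10 + 5400)*(-1/31262) = -19429/6991 + 5410*(-1/31262) = -19429/6991 - 2705/15631 = -322605354/109276321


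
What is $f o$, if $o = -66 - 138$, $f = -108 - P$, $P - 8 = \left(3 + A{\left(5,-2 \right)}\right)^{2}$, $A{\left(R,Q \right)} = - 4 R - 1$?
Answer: $89760$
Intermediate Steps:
$A{\left(R,Q \right)} = -1 - 4 R$
$P = 332$ ($P = 8 + \left(3 - 21\right)^{2} = 8 + \left(-18\right)^{2} = 8 + 324 = 332$)
$f = -440$ ($f = -108 - 332 = -440$)
$o = -204$ ($o = -66 - 138 = -204$)
$f o = \left(-440\right) \left(-204\right) = 89760$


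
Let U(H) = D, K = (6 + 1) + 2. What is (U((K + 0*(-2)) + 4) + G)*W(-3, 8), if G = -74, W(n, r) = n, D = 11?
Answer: 189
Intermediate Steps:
K = 9 (K = 7 + 2 = 9)
U(H) = 11
(U((K + 0*(-2)) + 4) + G)*W(-3, 8) = (11 - 74)*(-3) = -63*(-3) = 189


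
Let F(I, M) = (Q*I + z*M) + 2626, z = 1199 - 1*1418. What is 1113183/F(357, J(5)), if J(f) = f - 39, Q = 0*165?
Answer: 1113183/10072 ≈ 110.52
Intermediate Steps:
Q = 0
z = -219 (z = 1199 - 1418 = -219)
J(f) = -39 + f
F(I, M) = 2626 - 219*M (F(I, M) = (0*I - 219*M) + 2626 = (0 - 219*M) + 2626 = -219*M + 2626 = 2626 - 219*M)
1113183/F(357, J(5)) = 1113183/(2626 - 219*(-39 + 5)) = 1113183/(2626 - 219*(-34)) = 1113183/(2626 + 7446) = 1113183/10072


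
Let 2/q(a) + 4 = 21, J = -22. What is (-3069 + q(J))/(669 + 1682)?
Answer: -52171/39967 ≈ -1.3054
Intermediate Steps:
q(a) = 2/17 (q(a) = 2/(-4 + 21) = 2/17)
(-3069 + q(J))/(669 + 1682) = (-3069 + 2/17)/(669 + 1682) = -52171/17/2351 = -52171/17*1/2351 = -52171/39967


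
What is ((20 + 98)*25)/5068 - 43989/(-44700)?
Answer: 29566771/18878300 ≈ 1.5662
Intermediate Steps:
((20 + 98)*25)/5068 - 43989/(-44700) = (118*25)*(1/5068) - 43989*(-1/44700) = 2950*(1/5068) + 14663/14900 = 1475/2534 + 14663/14900 = 29566771/18878300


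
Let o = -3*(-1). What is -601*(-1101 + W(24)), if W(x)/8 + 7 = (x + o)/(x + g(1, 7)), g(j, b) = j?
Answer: 17254109/25 ≈ 6.9016e+5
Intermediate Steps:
o = 3
W(x) = -56 + 8*(3 + x)/(1 + x) (W(x) = -56 + 8*((x + 3)/(x + 1)) = -56 + 8*((3 + x)/(1 + x)) = -56 + 8*(3 + x)/(1 + x))
-601*(-1101 + W(24)) = -601*(-1101 + 16*(-2 - 3*24)/(1 + 24)) = -601*(-1101 + 16*(-2 - 72)/25) = -601*(-1101 + 16*(1/25)*(-74)) = -601*(-1101 - 1184/25) = -601*(-28709/25) = 17254109/25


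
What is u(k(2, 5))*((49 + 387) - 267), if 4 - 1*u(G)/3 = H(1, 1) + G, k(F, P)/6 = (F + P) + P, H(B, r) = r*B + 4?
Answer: -37011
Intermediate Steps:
H(B, r) = 4 + B*r (H(B, r) = B*r + 4 = 4 + B*r)
k(F, P) = 6*F + 12*P (k(F, P) = 6*((F + P) + P) = 6*(F + 2*P) = 6*F + 12*P)
u(G) = -3 - 3*G (u(G) = 12 - 3*((4 + 1*1) + G) = 12 - 3*((4 + 1) + G) = 12 - 3*(5 + G) = 12 + (-15 - 3*G) = -3 - 3*G)
u(k(2, 5))*((49 + 387) - 267) = (-3 - 3*(6*2 + 12*5))*((49 + 387) - 267) = (-3 - 3*(12 + 60))*(436 - 267) = (-3 - 3*72)*169 = (-3 - 216)*169 = -219*169 = -37011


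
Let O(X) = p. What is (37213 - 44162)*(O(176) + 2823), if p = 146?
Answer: -20631581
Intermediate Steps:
O(X) = 146
(37213 - 44162)*(O(176) + 2823) = (37213 - 44162)*(146 + 2823) = -6949*2969 = -20631581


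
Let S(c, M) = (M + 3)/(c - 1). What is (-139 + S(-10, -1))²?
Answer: 2343961/121 ≈ 19372.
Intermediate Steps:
S(c, M) = (3 + M)/(-1 + c)
(-139 + S(-10, -1))² = (-139 + (3 - 1)/(-1 - 10))² = (-139 + 2/(-11))² = (-139 - 1/11*2)² = (-139 - 2/11)² = (-1531/11)² = 2343961/121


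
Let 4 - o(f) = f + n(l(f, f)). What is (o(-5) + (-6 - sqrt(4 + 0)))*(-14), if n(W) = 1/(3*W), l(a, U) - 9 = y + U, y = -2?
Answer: -35/3 ≈ -11.667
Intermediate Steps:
l(a, U) = 7 + U (l(a, U) = 9 + (-2 + U) = 7 + U)
n(W) = 1/(3*W)
o(f) = 4 - f - 1/(3*(7 + f)) (o(f) = 4 - (f + 1/(3*(7 + f))) = 4 + (-f - 1/(3*(7 + f))) = 4 - f - 1/(3*(7 + f)))
(o(-5) + (-6 - sqrt(4 + 0)))*(-14) = ((-1/3 + (4 - 1*(-5))*(7 - 5))/(7 - 5) + (-6 - sqrt(4 + 0)))*(-14) = ((-1/3 + (4 + 5)*2)/2 + (-6 - sqrt(4)))*(-14) = ((-1/3 + 9*2)/2 + (-6 - 1*2))*(-14) = ((-1/3 + 18)/2 + (-6 - 2))*(-14) = ((1/2)*(53/3) - 8)*(-14) = (53/6 - 8)*(-14) = (5/6)*(-14) = -35/3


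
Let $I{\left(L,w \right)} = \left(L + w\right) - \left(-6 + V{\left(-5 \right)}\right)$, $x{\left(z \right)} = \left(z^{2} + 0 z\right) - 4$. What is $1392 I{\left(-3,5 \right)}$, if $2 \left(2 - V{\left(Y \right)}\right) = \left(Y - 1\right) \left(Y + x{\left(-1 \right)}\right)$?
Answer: $41760$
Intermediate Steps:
$x{\left(z \right)} = -4 + z^{2}$ ($x{\left(z \right)} = \left(z^{2} + 0\right) - 4 = z^{2} - 4 = -4 + z^{2}$)
$V{\left(Y \right)} = 2 - \frac{\left(-1 + Y\right) \left(-3 + Y\right)}{2}$ ($V{\left(Y \right)} = 2 - \frac{\left(Y - 1\right) \left(Y - \left(4 - \left(-1\right)^{2}\right)\right)}{2} = 2 - \frac{\left(-1 + Y\right) \left(Y + \left(-4 + 1\right)\right)}{2} = 2 - \frac{\left(-1 + Y\right) \left(Y - 3\right)}{2} = 2 - \frac{\left(-1 + Y\right) \left(-3 + Y\right)}{2}$)
$I{\left(L,w \right)} = 28 + L + w$ ($I{\left(L,w \right)} = \left(L + w\right) - \left(- \frac{11}{2} - 10 - \frac{25}{2}\right) = \left(L + w\right) + \left(6 - \left(\frac{1}{2} - 10 - \frac{25}{2}\right)\right) = \left(L + w\right) + \left(6 - -22\right) = \left(L + w\right) + \left(6 + 22\right) = \left(L + w\right) + 28 = 28 + L + w$)
$1392 I{\left(-3,5 \right)} = 1392 \left(28 - 3 + 5\right) = 1392 \cdot 30 = 41760$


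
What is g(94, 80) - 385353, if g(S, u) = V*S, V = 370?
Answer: -350573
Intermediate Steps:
g(S, u) = 370*S
g(94, 80) - 385353 = 370*94 - 385353 = 34780 - 385353 = -350573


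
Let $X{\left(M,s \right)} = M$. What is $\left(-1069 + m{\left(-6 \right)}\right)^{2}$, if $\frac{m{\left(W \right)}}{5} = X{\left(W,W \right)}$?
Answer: $1207801$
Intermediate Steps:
$m{\left(W \right)} = 5 W$
$\left(-1069 + m{\left(-6 \right)}\right)^{2} = \left(-1069 + 5 \left(-6\right)\right)^{2} = \left(-1069 - 30\right)^{2} = \left(-1099\right)^{2} = 1207801$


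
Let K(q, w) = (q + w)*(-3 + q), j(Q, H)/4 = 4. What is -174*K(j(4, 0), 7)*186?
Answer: -9676836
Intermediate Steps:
j(Q, H) = 16 (j(Q, H) = 4*4 = 16)
K(q, w) = (-3 + q)*(q + w)
-174*K(j(4, 0), 7)*186 = -174*(16² - 3*16 - 3*7 + 16*7)*186 = -174*(256 - 48 - 21 + 112)*186 = -174*299*186 = -52026*186 = -9676836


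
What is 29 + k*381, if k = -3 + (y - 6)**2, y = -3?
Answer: 29747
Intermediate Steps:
k = 78 (k = -3 + (-3 - 6)**2 = -3 + (-9)**2 = -3 + 81 = 78)
29 + k*381 = 29 + 78*381 = 29 + 29718 = 29747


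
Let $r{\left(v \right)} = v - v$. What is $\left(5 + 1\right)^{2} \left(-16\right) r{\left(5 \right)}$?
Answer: $0$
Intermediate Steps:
$r{\left(v \right)} = 0$
$\left(5 + 1\right)^{2} \left(-16\right) r{\left(5 \right)} = \left(5 + 1\right)^{2} \left(-16\right) 0 = 6^{2} \left(-16\right) 0 = 36 \left(-16\right) 0 = \left(-576\right) 0 = 0$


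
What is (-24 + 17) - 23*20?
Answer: -467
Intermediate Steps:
(-24 + 17) - 23*20 = -7 - 460 = -467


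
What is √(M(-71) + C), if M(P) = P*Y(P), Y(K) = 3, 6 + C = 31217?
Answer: √30998 ≈ 176.06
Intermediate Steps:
C = 31211 (C = -6 + 31217 = 31211)
M(P) = 3*P (M(P) = P*3 = 3*P)
√(M(-71) + C) = √(3*(-71) + 31211) = √(-213 + 31211) = √30998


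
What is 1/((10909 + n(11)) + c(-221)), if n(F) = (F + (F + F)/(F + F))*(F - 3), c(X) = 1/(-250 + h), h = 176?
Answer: 74/814369 ≈ 9.0868e-5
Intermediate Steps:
c(X) = -1/74 (c(X) = 1/(-250 + 176) = 1/(-74) = -1/74)
n(F) = (1 + F)*(-3 + F) (n(F) = (F + (2*F)/((2*F)))*(-3 + F) = (F + (2*F)*(1/(2*F)))*(-3 + F) = (F + 1)*(-3 + F) = (1 + F)*(-3 + F))
1/((10909 + n(11)) + c(-221)) = 1/((10909 + (-3 + 11² - 2*11)) - 1/74) = 1/((10909 + (-3 + 121 - 22)) - 1/74) = 1/((10909 + 96) - 1/74) = 1/(11005 - 1/74) = 1/(814369/74) = 74/814369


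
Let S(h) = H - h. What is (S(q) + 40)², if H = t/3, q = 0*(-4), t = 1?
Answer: 14641/9 ≈ 1626.8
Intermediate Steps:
q = 0
H = ⅓ (H = 1/3 = 1*(⅓) = ⅓ ≈ 0.33333)
S(h) = ⅓ - h
(S(q) + 40)² = ((⅓ - 1*0) + 40)² = ((⅓ + 0) + 40)² = (⅓ + 40)² = (121/3)² = 14641/9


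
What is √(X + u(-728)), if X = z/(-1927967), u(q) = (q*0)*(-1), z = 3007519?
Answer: I*√5798397383873/1927967 ≈ 1.249*I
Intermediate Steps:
u(q) = 0 (u(q) = 0*(-1) = 0)
X = -3007519/1927967 (X = 3007519/(-1927967) = 3007519*(-1/1927967) = -3007519/1927967 ≈ -1.5599)
√(X + u(-728)) = √(-3007519/1927967 + 0) = √(-3007519/1927967) = I*√5798397383873/1927967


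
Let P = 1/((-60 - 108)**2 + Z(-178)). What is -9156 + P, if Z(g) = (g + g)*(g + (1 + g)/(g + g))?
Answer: -836995739/91415 ≈ -9156.0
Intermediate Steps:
Z(g) = 2*g*(g + (1 + g)/(2*g)) (Z(g) = (2*g)*(g + (1 + g)/((2*g))) = (2*g)*(g + (1 + g)*(1/(2*g))) = (2*g)*(g + (1 + g)/(2*g)) = 2*g*(g + (1 + g)/(2*g)))
P = 1/91415 (P = 1/((-60 - 108)**2 + (1 - 178 + 2*(-178)**2)) = 1/((-168)**2 + (1 - 178 + 2*31684)) = 1/(28224 + (1 - 178 + 63368)) = 1/(28224 + 63191) = 1/91415 ≈ 1.0939e-5)
-9156 + P = -9156 + 1/91415 = -836995739/91415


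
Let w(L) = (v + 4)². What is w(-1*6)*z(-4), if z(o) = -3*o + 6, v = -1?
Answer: 162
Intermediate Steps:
z(o) = 6 - 3*o
w(L) = 9 (w(L) = (-1 + 4)² = 3² = 9)
w(-1*6)*z(-4) = 9*(6 - 3*(-4)) = 9*(6 + 12) = 9*18 = 162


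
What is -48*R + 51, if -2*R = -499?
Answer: -11925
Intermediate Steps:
R = 499/2 (R = -½*(-499) = 499/2 ≈ 249.50)
-48*R + 51 = -48*499/2 + 51 = -11976 + 51 = -11925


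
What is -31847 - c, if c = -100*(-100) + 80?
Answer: -41927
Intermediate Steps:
c = 10080 (c = 10000 + 80 = 10080)
-31847 - c = -31847 - 1*10080 = -31847 - 10080 = -41927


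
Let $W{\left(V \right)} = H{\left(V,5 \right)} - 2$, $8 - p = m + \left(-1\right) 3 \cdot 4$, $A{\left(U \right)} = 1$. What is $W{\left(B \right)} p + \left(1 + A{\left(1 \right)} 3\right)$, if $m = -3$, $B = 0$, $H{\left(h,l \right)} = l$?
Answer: $73$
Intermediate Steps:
$p = 23$ ($p = 8 - \left(-3 + \left(-1\right) 3 \cdot 4\right) = 8 - \left(-3 - 12\right) = 8 - -15 = 8 + 15 = 23$)
$W{\left(V \right)} = 3$ ($W{\left(V \right)} = 5 - 2 = 3$)
$W{\left(B \right)} p + \left(1 + A{\left(1 \right)} 3\right) = 3 \cdot 23 + \left(1 + 1 \cdot 3\right) = 69 + \left(1 + 3\right) = 69 + 4 = 73$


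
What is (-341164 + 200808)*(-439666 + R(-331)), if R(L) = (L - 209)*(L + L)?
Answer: 11535298216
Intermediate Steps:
R(L) = 2*L*(-209 + L) (R(L) = (-209 + L)*(2*L) = 2*L*(-209 + L))
(-341164 + 200808)*(-439666 + R(-331)) = (-341164 + 200808)*(-439666 + 2*(-331)*(-209 - 331)) = -140356*(-439666 + 2*(-331)*(-540)) = -140356*(-439666 + 357480) = -140356*(-82186) = 11535298216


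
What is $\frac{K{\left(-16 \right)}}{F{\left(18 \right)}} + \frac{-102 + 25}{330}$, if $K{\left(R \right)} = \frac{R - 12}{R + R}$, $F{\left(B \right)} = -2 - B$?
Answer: $- \frac{133}{480} \approx -0.27708$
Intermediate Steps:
$K{\left(R \right)} = \frac{-12 + R}{2 R}$ ($K{\left(R \right)} = \frac{R - 12}{2 R} = \left(-12 + R\right) \frac{1}{2 R} = \frac{-12 + R}{2 R}$)
$\frac{K{\left(-16 \right)}}{F{\left(18 \right)}} + \frac{-102 + 25}{330} = \frac{\frac{1}{2} \frac{1}{-16} \left(-12 - 16\right)}{-2 - 18} + \frac{-102 + 25}{330} = \frac{\frac{1}{2} \left(- \frac{1}{16}\right) \left(-28\right)}{-2 - 18} - \frac{7}{30} = \frac{7}{8 \left(-20\right)} - \frac{7}{30} = \frac{7}{8} \left(- \frac{1}{20}\right) - \frac{7}{30} = - \frac{7}{160} - \frac{7}{30} = - \frac{133}{480}$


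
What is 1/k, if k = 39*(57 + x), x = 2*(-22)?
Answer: 1/507 ≈ 0.0019724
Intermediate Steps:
x = -44
k = 507 (k = 39*(57 - 44) = 39*13 = 507)
1/k = 1/507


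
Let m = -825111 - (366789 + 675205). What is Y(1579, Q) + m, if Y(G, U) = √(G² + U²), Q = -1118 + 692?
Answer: -1867105 + √2674717 ≈ -1.8655e+6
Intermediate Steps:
m = -1867105 (m = -825111 - 1*1041994 = -825111 - 1041994 = -1867105)
Q = -426
Y(1579, Q) + m = √(1579² + (-426)²) - 1867105 = √(2493241 + 181476) - 1867105 = √2674717 - 1867105 = -1867105 + √2674717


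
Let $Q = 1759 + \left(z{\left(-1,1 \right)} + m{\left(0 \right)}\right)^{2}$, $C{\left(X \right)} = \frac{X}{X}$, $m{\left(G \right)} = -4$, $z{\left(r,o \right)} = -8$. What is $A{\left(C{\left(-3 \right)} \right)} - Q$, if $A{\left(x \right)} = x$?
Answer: $-1902$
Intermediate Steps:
$C{\left(X \right)} = 1$
$Q = 1903$ ($Q = 1759 + \left(-8 - 4\right)^{2} = 1759 + \left(-12\right)^{2} = 1759 + 144 = 1903$)
$A{\left(C{\left(-3 \right)} \right)} - Q = 1 - 1903 = -1902$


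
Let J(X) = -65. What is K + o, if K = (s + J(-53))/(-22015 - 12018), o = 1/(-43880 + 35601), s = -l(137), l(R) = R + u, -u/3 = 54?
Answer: 297127/281759207 ≈ 0.0010545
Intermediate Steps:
u = -162 (u = -3*54 = -162)
l(R) = -162 + R (l(R) = R - 162 = -162 + R)
s = 25 (s = -(-162 + 137) = -1*(-25) = 25)
o = -1/8279 (o = 1/(-8279) = -1/8279 ≈ -0.00012079)
K = 40/34033 (K = (25 - 65)/(-22015 - 12018) = -40/(-34033) = -40*(-1/34033) = 40/34033 ≈ 0.0011753)
K + o = 40/34033 - 1/8279 = 297127/281759207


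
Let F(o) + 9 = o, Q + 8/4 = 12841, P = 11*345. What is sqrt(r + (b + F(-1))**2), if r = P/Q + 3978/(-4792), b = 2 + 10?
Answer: 5*sqrt(32794097906761)/15381122 ≈ 1.8616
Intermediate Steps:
P = 3795
Q = 12839 (Q = -2 + 12841 = 12839)
b = 12
F(o) = -9 + o
r = -16443951/30762244 (r = 3795/12839 + 3978/(-4792) = 3795*(1/12839) + 3978*(-1/4792) = 3795/12839 - 1989/2396 = -16443951/30762244 ≈ -0.53455)
sqrt(r + (b + F(-1))**2) = sqrt(-16443951/30762244 + (12 + (-9 - 1))**2) = sqrt(-16443951/30762244 + (12 - 10)**2) = sqrt(-16443951/30762244 + 2**2) = sqrt(-16443951/30762244 + 4) = sqrt(106605025/30762244) = 5*sqrt(32794097906761)/15381122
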